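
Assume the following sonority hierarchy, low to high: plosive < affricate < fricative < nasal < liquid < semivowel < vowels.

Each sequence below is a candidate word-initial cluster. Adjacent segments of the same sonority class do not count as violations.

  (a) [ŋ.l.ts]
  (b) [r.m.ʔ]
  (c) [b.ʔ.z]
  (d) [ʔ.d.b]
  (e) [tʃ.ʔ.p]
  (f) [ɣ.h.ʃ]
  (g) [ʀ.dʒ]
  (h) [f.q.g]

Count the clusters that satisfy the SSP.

(a) sonority 4-5-2: ill-formed.
(b) sonority 5-4-1: ill-formed.
(c) sonority 1-1-3: well-formed.
(d) sonority 1-1-1: well-formed.
(e) sonority 2-1-1: ill-formed.
(f) sonority 3-3-3: well-formed.
(g) sonority 5-2: ill-formed.
(h) sonority 3-1-1: ill-formed.

3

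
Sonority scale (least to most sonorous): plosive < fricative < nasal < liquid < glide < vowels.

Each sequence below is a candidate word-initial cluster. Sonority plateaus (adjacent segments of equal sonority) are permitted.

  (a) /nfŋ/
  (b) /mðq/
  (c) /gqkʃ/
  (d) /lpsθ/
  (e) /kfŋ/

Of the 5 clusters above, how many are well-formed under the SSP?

2

(a) 3-2-3 → violates
(b) 3-2-1 → violates
(c) 1-1-1-2 → obeys
(d) 4-1-2-2 → violates
(e) 1-2-3 → obeys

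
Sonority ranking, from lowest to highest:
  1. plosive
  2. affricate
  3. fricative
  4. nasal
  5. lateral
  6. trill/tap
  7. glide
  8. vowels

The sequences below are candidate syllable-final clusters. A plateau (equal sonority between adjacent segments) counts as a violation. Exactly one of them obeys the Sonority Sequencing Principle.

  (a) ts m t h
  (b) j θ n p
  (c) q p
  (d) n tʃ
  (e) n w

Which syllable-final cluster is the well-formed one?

d

(a) 2-4-1-3 → violates
(b) 7-3-4-1 → violates
(c) 1-1 → violates
(d) 4-2 → obeys
(e) 4-7 → violates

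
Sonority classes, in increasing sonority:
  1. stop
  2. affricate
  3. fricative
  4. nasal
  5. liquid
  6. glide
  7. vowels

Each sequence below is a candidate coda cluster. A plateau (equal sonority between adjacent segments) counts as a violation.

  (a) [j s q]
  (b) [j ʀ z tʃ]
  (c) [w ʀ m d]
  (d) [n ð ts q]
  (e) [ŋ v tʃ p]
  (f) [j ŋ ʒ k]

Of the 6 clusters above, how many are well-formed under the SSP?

6

(a) 6-3-1 → obeys
(b) 6-5-3-2 → obeys
(c) 6-5-4-1 → obeys
(d) 4-3-2-1 → obeys
(e) 4-3-2-1 → obeys
(f) 6-4-3-1 → obeys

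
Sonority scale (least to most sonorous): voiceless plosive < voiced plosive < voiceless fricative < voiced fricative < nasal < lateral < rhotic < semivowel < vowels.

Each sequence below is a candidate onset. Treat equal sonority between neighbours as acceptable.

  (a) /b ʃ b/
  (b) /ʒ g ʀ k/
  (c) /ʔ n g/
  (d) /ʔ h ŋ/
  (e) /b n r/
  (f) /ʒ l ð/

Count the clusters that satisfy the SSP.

2

(a) /b ʃ b/: profile 2-3-2 — violates.
(b) /ʒ g ʀ k/: profile 4-2-7-1 — violates.
(c) /ʔ n g/: profile 1-5-2 — violates.
(d) /ʔ h ŋ/: profile 1-3-5 — obeys.
(e) /b n r/: profile 2-5-7 — obeys.
(f) /ʒ l ð/: profile 4-6-4 — violates.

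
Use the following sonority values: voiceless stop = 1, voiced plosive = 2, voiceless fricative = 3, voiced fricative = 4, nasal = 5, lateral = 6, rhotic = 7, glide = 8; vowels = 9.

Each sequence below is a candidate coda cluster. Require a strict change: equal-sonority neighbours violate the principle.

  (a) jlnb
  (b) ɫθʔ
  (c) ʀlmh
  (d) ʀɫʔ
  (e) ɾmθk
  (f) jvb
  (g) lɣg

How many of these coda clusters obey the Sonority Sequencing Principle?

(a) 8-6-5-2 → obeys
(b) 6-3-1 → obeys
(c) 7-6-5-3 → obeys
(d) 7-6-1 → obeys
(e) 7-5-3-1 → obeys
(f) 8-4-2 → obeys
(g) 6-4-2 → obeys

7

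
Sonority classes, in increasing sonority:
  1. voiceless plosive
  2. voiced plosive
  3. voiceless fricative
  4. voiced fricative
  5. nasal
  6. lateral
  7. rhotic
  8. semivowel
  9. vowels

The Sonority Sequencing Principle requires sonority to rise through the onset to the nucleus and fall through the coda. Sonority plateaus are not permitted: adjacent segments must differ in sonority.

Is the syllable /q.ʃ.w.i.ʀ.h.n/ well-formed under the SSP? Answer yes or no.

no

Onset: /q/ is a voiceless plosive (sonority 1), /ʃ/ is a voiceless fricative (sonority 3), /w/ is a semivowel (sonority 8); then the nucleus /i/ (sonority 9).
Onset profile 1-3-8-9 — rises to the nucleus.
Coda: /ʀ/ is a rhotic (sonority 7), /h/ is a voiceless fricative (sonority 3), /n/ is a nasal (sonority 5).
Coda profile 9-7-3-5 — does not strictly fall throughout.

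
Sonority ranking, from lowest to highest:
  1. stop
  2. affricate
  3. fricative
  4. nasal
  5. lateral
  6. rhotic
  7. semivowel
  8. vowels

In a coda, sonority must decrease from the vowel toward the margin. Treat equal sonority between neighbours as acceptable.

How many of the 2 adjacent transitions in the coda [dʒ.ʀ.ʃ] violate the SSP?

1

/dʒ/ — affricate, sonority 2.
/ʀ/ — rhotic, sonority 6.
/ʃ/ — fricative, sonority 3.
/dʒ/→/ʀ/: 2→6 (does not fall) — violation.
/ʀ/→/ʃ/: 6→3 (falls) — ok.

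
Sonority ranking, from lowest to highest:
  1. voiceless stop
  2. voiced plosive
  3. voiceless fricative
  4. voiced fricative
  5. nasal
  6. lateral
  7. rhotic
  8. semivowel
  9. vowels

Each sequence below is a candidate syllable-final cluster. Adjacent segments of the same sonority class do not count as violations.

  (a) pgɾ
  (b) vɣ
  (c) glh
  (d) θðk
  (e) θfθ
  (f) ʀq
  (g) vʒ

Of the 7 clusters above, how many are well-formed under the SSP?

4

(a) pgɾ: profile 1-2-7 — violates.
(b) vɣ: profile 4-4 — obeys.
(c) glh: profile 2-6-3 — violates.
(d) θðk: profile 3-4-1 — violates.
(e) θfθ: profile 3-3-3 — obeys.
(f) ʀq: profile 7-1 — obeys.
(g) vʒ: profile 4-4 — obeys.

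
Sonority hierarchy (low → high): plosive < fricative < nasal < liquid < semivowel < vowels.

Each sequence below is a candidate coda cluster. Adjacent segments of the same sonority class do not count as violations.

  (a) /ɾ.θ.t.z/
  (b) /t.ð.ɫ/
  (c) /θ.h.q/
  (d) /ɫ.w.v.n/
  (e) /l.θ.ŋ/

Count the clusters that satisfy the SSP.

1

(a) 4-2-1-2 → violates
(b) 1-2-4 → violates
(c) 2-2-1 → obeys
(d) 4-5-2-3 → violates
(e) 4-2-3 → violates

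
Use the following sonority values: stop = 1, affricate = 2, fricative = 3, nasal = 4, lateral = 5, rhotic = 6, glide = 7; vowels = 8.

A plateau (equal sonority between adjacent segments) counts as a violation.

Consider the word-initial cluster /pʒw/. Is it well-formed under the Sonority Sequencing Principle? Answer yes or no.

/p/ — stop, sonority 1.
/ʒ/ — fricative, sonority 3.
/w/ — glide, sonority 7.
The profile 1-3-7 strictly rises, so the word-initial cluster satisfies the SSP.

yes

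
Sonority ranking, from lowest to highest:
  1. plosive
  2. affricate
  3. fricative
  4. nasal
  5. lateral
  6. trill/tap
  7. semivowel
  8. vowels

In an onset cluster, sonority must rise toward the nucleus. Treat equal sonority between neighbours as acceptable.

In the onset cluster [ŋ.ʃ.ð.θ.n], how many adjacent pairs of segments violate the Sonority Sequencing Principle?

1

/ŋ/ is a nasal (sonority 4).
/ʃ/ is a fricative (sonority 3).
/ð/ is a fricative (sonority 3).
/θ/ is a fricative (sonority 3).
/n/ is a nasal (sonority 4).
/ŋ/→/ʃ/: 4→3 (does not rise) — violation.
/ʃ/→/ð/: 3→3 (plateau, allowed) — ok.
/ð/→/θ/: 3→3 (plateau, allowed) — ok.
/θ/→/n/: 3→4 (rises) — ok.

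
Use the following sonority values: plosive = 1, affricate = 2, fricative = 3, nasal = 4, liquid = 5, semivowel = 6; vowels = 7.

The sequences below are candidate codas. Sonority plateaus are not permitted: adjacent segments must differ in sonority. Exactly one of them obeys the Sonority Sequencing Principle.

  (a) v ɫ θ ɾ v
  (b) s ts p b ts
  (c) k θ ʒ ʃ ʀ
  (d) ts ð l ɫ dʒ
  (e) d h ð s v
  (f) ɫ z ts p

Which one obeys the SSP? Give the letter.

f

(a) v ɫ θ ɾ v: profile 3-5-3-5-3 — violates.
(b) s ts p b ts: profile 3-2-1-1-2 — violates.
(c) k θ ʒ ʃ ʀ: profile 1-3-3-3-5 — violates.
(d) ts ð l ɫ dʒ: profile 2-3-5-5-2 — violates.
(e) d h ð s v: profile 1-3-3-3-3 — violates.
(f) ɫ z ts p: profile 5-3-2-1 — obeys.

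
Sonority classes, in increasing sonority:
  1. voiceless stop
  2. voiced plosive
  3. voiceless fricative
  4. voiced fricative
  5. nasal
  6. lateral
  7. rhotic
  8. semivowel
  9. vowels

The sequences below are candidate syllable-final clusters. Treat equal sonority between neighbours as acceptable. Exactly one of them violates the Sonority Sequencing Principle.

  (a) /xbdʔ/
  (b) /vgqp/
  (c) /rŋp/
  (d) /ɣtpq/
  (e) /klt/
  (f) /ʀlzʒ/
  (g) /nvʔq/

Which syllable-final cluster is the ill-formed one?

e

(a) /xbdʔ/: profile 3-2-2-1 — obeys.
(b) /vgqp/: profile 4-2-1-1 — obeys.
(c) /rŋp/: profile 7-5-1 — obeys.
(d) /ɣtpq/: profile 4-1-1-1 — obeys.
(e) /klt/: profile 1-6-1 — violates.
(f) /ʀlzʒ/: profile 7-6-4-4 — obeys.
(g) /nvʔq/: profile 5-4-1-1 — obeys.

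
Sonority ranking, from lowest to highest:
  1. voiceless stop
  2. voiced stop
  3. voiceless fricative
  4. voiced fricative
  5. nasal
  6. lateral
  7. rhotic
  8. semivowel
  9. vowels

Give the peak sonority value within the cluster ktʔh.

3

/k/ is a voiceless stop (sonority 1).
/t/ is a voiceless stop (sonority 1).
/ʔ/ is a voiceless stop (sonority 1).
/h/ is a voiceless fricative (sonority 3).
The maximum is 3.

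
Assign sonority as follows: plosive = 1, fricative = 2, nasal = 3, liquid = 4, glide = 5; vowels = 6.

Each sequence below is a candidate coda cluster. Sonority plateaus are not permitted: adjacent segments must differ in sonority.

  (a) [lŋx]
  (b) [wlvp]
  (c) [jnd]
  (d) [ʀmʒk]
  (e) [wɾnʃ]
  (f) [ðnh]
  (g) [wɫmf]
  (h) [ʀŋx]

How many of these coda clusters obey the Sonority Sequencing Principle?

(a) sonority 4-3-2: well-formed.
(b) sonority 5-4-2-1: well-formed.
(c) sonority 5-3-1: well-formed.
(d) sonority 4-3-2-1: well-formed.
(e) sonority 5-4-3-2: well-formed.
(f) sonority 2-3-2: ill-formed.
(g) sonority 5-4-3-2: well-formed.
(h) sonority 4-3-2: well-formed.

7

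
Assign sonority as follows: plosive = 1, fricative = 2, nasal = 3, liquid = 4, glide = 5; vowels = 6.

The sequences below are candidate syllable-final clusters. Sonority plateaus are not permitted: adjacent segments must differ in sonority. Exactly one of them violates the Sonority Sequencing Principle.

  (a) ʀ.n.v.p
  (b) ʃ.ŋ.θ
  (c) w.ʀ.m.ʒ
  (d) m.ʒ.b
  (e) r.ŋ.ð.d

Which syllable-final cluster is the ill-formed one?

b

(a) 4-3-2-1 → obeys
(b) 2-3-2 → violates
(c) 5-4-3-2 → obeys
(d) 3-2-1 → obeys
(e) 4-3-2-1 → obeys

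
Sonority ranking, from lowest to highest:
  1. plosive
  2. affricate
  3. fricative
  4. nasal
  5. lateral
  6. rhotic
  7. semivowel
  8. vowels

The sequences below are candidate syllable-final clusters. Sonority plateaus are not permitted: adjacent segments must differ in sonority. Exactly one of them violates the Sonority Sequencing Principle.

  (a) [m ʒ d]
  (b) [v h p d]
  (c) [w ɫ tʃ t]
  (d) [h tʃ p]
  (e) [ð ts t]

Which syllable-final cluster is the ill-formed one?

(a) 4-3-1 → obeys
(b) 3-3-1-1 → violates
(c) 7-5-2-1 → obeys
(d) 3-2-1 → obeys
(e) 3-2-1 → obeys

b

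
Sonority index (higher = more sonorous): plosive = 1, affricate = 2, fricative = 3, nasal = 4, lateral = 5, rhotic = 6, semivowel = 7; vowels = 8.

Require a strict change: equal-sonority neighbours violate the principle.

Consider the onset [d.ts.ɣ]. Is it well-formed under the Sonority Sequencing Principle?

/d/ — plosive, sonority 1.
/ts/ — affricate, sonority 2.
/ɣ/ — fricative, sonority 3.
The profile 1-2-3 strictly rises, so the onset satisfies the SSP.

yes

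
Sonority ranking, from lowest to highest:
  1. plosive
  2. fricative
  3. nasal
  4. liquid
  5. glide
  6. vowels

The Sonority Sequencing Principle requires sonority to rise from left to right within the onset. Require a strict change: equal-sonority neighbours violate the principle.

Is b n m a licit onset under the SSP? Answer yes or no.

/b/ — plosive, sonority 1.
/n/ — nasal, sonority 3.
/m/ — nasal, sonority 3.
The profile is 1-3-3. Between /n/ (3) and /m/ (3) sonority does not rise, so the cluster violates the SSP.

no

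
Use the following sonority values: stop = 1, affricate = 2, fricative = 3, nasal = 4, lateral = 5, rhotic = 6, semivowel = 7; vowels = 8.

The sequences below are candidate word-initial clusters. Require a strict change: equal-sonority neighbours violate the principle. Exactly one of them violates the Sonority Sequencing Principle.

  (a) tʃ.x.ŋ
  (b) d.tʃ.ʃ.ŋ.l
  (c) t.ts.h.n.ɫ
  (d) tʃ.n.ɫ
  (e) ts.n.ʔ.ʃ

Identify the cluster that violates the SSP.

(a) 2-3-4 → obeys
(b) 1-2-3-4-5 → obeys
(c) 1-2-3-4-5 → obeys
(d) 2-4-5 → obeys
(e) 2-4-1-3 → violates

e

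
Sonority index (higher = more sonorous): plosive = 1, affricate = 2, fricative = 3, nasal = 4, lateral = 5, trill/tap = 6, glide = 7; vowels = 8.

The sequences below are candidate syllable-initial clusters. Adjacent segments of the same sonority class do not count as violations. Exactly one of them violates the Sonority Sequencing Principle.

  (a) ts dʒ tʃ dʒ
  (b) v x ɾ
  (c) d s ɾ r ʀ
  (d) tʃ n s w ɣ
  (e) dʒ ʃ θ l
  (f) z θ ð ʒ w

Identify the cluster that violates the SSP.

(a) ts dʒ tʃ dʒ: profile 2-2-2-2 — obeys.
(b) v x ɾ: profile 3-3-6 — obeys.
(c) d s ɾ r ʀ: profile 1-3-6-6-6 — obeys.
(d) tʃ n s w ɣ: profile 2-4-3-7-3 — violates.
(e) dʒ ʃ θ l: profile 2-3-3-5 — obeys.
(f) z θ ð ʒ w: profile 3-3-3-3-7 — obeys.

d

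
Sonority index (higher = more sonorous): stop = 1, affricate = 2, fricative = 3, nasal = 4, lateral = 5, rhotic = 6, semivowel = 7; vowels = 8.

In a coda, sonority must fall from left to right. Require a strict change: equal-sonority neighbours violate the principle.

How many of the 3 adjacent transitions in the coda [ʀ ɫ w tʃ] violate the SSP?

1

/ʀ/ is a rhotic (sonority 6).
/ɫ/ is a lateral (sonority 5).
/w/ is a semivowel (sonority 7).
/tʃ/ is an affricate (sonority 2).
/ʀ/→/ɫ/: 6→5 (falls) — ok.
/ɫ/→/w/: 5→7 (does not fall) — violation.
/w/→/tʃ/: 7→2 (falls) — ok.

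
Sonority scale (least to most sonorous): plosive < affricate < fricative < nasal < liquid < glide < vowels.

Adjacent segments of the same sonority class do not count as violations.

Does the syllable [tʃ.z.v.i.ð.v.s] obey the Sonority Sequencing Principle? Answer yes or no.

yes

Onset: /tʃ/ is an affricate (sonority 2), /z/ is a fricative (sonority 3), /v/ is a fricative (sonority 3); then the nucleus /i/ (sonority 7).
Onset profile 2-3-3-7 — rises to the nucleus.
Coda: /ð/ is a fricative (sonority 3), /v/ is a fricative (sonority 3), /s/ is a fricative (sonority 3).
Coda profile 7-3-3-3 — falls from the nucleus.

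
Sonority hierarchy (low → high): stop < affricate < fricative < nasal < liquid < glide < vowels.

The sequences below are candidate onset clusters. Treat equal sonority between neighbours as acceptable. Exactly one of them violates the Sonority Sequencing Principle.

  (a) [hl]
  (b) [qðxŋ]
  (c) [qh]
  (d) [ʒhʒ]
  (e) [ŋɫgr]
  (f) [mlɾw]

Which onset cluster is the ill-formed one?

e

(a) 3-5 → obeys
(b) 1-3-3-4 → obeys
(c) 1-3 → obeys
(d) 3-3-3 → obeys
(e) 4-5-1-5 → violates
(f) 4-5-5-6 → obeys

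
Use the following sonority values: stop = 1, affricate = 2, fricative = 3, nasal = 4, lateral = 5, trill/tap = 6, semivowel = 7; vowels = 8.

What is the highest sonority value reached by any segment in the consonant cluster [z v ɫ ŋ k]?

5

/z/ — fricative, sonority 3.
/v/ — fricative, sonority 3.
/ɫ/ — lateral, sonority 5.
/ŋ/ — nasal, sonority 4.
/k/ — stop, sonority 1.
The maximum is 5.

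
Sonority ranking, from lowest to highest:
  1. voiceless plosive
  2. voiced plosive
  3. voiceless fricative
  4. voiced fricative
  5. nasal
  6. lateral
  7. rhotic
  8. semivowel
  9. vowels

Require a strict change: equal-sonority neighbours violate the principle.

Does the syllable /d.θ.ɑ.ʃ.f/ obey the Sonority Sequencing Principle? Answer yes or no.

Onset: /d/ is a voiced plosive (sonority 2), /θ/ is a voiceless fricative (sonority 3); then the nucleus /ɑ/ (sonority 9).
Onset profile 2-3-9 — rises to the nucleus.
Coda: /ʃ/ is a voiceless fricative (sonority 3), /f/ is a voiceless fricative (sonority 3).
Coda profile 9-3-3 — does not strictly fall throughout.

no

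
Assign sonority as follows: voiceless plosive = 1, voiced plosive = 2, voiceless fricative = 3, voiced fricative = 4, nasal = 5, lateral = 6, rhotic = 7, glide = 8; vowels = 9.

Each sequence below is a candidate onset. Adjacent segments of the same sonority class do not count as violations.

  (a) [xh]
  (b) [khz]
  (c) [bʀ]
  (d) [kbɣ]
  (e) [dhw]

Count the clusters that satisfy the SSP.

(a) 3-3 → obeys
(b) 1-3-4 → obeys
(c) 2-7 → obeys
(d) 1-2-4 → obeys
(e) 2-3-8 → obeys

5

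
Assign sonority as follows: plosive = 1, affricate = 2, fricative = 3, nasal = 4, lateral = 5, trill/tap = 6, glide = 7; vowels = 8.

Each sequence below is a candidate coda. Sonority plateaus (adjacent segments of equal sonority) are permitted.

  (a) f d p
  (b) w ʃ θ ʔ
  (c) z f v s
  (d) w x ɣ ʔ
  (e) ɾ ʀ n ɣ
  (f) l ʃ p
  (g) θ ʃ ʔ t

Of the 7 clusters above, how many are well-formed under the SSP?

(a) sonority 3-1-1: well-formed.
(b) sonority 7-3-3-1: well-formed.
(c) sonority 3-3-3-3: well-formed.
(d) sonority 7-3-3-1: well-formed.
(e) sonority 6-6-4-3: well-formed.
(f) sonority 5-3-1: well-formed.
(g) sonority 3-3-1-1: well-formed.

7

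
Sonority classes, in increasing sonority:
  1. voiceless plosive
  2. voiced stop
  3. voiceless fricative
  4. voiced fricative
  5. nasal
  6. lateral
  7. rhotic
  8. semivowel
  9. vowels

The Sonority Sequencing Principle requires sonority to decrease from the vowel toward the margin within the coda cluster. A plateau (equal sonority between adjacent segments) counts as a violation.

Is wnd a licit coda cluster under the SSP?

yes

/w/ is a semivowel (sonority 8).
/n/ is a nasal (sonority 5).
/d/ is a voiced stop (sonority 2).
The profile 8-5-2 strictly falls, so the coda cluster satisfies the SSP.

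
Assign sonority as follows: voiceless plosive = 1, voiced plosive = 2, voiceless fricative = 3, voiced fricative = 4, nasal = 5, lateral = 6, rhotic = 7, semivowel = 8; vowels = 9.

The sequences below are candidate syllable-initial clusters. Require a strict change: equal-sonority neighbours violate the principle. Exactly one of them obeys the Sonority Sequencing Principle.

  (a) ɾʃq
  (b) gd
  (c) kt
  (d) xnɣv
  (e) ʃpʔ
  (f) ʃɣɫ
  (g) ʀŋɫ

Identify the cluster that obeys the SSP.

f

(a) ɾʃq: profile 7-3-1 — violates.
(b) gd: profile 2-2 — violates.
(c) kt: profile 1-1 — violates.
(d) xnɣv: profile 3-5-4-4 — violates.
(e) ʃpʔ: profile 3-1-1 — violates.
(f) ʃɣɫ: profile 3-4-6 — obeys.
(g) ʀŋɫ: profile 7-5-6 — violates.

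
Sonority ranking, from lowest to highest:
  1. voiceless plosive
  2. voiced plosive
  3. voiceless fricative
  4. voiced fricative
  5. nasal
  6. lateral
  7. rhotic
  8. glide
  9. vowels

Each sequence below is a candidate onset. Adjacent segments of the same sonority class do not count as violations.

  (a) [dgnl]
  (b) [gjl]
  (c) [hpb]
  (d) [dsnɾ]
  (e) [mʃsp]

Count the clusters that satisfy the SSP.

(a) [dgnl]: profile 2-2-5-6 — obeys.
(b) [gjl]: profile 2-8-6 — violates.
(c) [hpb]: profile 3-1-2 — violates.
(d) [dsnɾ]: profile 2-3-5-7 — obeys.
(e) [mʃsp]: profile 5-3-3-1 — violates.

2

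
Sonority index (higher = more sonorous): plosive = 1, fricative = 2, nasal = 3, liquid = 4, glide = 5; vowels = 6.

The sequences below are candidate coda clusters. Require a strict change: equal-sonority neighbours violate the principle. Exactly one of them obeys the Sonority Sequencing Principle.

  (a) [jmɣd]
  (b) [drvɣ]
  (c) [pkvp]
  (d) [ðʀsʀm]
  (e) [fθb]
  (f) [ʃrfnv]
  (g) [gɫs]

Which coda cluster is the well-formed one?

(a) 5-3-2-1 → obeys
(b) 1-4-2-2 → violates
(c) 1-1-2-1 → violates
(d) 2-4-2-4-3 → violates
(e) 2-2-1 → violates
(f) 2-4-2-3-2 → violates
(g) 1-4-2 → violates

a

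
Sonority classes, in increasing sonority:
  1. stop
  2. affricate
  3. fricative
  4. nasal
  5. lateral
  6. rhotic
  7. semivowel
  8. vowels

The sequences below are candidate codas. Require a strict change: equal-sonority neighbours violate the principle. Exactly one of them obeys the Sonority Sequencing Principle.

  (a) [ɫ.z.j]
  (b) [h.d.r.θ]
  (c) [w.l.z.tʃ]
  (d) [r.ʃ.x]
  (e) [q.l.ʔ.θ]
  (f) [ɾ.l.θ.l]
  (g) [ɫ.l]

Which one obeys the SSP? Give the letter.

c

(a) 5-3-7 → violates
(b) 3-1-6-3 → violates
(c) 7-5-3-2 → obeys
(d) 6-3-3 → violates
(e) 1-5-1-3 → violates
(f) 6-5-3-5 → violates
(g) 5-5 → violates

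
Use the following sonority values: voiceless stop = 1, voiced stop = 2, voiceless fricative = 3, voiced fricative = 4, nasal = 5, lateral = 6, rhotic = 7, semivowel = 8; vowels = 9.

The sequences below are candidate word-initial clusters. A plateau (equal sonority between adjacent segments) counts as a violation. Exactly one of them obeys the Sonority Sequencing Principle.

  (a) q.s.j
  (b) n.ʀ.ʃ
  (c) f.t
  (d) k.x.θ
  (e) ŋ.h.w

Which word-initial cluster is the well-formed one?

a

(a) q.s.j: profile 1-3-8 — obeys.
(b) n.ʀ.ʃ: profile 5-7-3 — violates.
(c) f.t: profile 3-1 — violates.
(d) k.x.θ: profile 1-3-3 — violates.
(e) ŋ.h.w: profile 5-3-8 — violates.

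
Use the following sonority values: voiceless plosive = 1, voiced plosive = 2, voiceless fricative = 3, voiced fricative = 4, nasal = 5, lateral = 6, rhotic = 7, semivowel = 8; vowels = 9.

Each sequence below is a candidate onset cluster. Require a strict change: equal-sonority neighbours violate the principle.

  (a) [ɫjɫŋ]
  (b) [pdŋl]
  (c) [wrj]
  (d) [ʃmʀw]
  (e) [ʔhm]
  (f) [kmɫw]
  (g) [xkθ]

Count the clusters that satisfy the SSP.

(a) [ɫjɫŋ]: profile 6-8-6-5 — violates.
(b) [pdŋl]: profile 1-2-5-6 — obeys.
(c) [wrj]: profile 8-7-8 — violates.
(d) [ʃmʀw]: profile 3-5-7-8 — obeys.
(e) [ʔhm]: profile 1-3-5 — obeys.
(f) [kmɫw]: profile 1-5-6-8 — obeys.
(g) [xkθ]: profile 3-1-3 — violates.

4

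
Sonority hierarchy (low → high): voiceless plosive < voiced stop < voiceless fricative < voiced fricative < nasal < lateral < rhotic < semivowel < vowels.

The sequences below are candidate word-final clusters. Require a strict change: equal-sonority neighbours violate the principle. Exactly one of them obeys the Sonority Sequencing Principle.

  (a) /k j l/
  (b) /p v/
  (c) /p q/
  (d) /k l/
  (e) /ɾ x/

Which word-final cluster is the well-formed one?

(a) /k j l/: profile 1-8-6 — violates.
(b) /p v/: profile 1-4 — violates.
(c) /p q/: profile 1-1 — violates.
(d) /k l/: profile 1-6 — violates.
(e) /ɾ x/: profile 7-3 — obeys.

e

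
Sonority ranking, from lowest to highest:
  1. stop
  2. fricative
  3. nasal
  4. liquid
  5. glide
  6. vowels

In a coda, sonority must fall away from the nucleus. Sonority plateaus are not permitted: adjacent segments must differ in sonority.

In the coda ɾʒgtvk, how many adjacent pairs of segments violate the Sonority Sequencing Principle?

2

/ɾ/ — liquid, sonority 4.
/ʒ/ — fricative, sonority 2.
/g/ — stop, sonority 1.
/t/ — stop, sonority 1.
/v/ — fricative, sonority 2.
/k/ — stop, sonority 1.
/ɾ/→/ʒ/: 4→2 (falls) — ok.
/ʒ/→/g/: 2→1 (falls) — ok.
/g/→/t/: 1→1 (plateau) — violation.
/t/→/v/: 1→2 (does not fall) — violation.
/v/→/k/: 2→1 (falls) — ok.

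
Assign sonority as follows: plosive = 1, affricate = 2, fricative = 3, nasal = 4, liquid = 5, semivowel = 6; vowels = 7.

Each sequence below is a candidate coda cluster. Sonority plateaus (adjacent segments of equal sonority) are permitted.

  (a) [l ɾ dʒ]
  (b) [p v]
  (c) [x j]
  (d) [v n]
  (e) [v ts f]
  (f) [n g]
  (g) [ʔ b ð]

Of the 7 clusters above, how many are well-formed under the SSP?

(a) 5-5-2 → obeys
(b) 1-3 → violates
(c) 3-6 → violates
(d) 3-4 → violates
(e) 3-2-3 → violates
(f) 4-1 → obeys
(g) 1-1-3 → violates

2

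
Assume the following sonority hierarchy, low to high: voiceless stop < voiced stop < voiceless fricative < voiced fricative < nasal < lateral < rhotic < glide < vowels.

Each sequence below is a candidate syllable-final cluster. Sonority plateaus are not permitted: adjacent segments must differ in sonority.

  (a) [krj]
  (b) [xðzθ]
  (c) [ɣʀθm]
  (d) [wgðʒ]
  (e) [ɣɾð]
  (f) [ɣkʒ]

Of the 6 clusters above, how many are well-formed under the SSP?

0

(a) 1-7-8 → violates
(b) 3-4-4-3 → violates
(c) 4-7-3-5 → violates
(d) 8-2-4-4 → violates
(e) 4-7-4 → violates
(f) 4-1-4 → violates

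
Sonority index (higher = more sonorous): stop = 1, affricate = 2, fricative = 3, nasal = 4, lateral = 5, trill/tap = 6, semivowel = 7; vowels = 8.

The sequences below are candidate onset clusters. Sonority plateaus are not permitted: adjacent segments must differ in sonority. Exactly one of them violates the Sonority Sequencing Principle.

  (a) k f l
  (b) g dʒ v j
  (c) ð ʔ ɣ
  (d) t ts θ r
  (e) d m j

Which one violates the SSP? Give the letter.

(a) sonority 1-3-5: well-formed.
(b) sonority 1-2-3-7: well-formed.
(c) sonority 3-1-3: ill-formed.
(d) sonority 1-2-3-6: well-formed.
(e) sonority 1-4-7: well-formed.

c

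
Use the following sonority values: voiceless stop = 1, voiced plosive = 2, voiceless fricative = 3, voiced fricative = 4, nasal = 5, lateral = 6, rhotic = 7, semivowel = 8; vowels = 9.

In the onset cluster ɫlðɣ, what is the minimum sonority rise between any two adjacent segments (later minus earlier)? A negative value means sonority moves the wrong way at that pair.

/ɫ/: lateral = 6.
/l/: lateral = 6.
/ð/: voiced fricative = 4.
/ɣ/: voiced fricative = 4.
/ɫ/→/l/: change +0.
/l/→/ð/: change -2.
/ð/→/ɣ/: change +0.
Minimum = -2.

-2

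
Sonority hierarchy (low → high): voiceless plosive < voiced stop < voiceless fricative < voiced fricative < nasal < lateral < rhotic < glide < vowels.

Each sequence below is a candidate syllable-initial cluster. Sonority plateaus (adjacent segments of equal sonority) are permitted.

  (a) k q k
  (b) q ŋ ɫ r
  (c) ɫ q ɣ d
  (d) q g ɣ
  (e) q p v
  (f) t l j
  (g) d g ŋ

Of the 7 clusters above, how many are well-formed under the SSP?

6

(a) 1-1-1 → obeys
(b) 1-5-6-7 → obeys
(c) 6-1-4-2 → violates
(d) 1-2-4 → obeys
(e) 1-1-4 → obeys
(f) 1-6-8 → obeys
(g) 2-2-5 → obeys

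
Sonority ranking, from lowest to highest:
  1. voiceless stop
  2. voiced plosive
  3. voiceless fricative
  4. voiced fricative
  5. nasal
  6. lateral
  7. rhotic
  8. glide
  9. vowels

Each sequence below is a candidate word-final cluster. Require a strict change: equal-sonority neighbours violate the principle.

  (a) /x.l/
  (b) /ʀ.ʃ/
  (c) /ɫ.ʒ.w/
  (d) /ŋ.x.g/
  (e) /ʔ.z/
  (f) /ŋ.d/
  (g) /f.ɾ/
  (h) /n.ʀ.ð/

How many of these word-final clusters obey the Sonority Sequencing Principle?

3

(a) /x.l/: profile 3-6 — violates.
(b) /ʀ.ʃ/: profile 7-3 — obeys.
(c) /ɫ.ʒ.w/: profile 6-4-8 — violates.
(d) /ŋ.x.g/: profile 5-3-2 — obeys.
(e) /ʔ.z/: profile 1-4 — violates.
(f) /ŋ.d/: profile 5-2 — obeys.
(g) /f.ɾ/: profile 3-7 — violates.
(h) /n.ʀ.ð/: profile 5-7-4 — violates.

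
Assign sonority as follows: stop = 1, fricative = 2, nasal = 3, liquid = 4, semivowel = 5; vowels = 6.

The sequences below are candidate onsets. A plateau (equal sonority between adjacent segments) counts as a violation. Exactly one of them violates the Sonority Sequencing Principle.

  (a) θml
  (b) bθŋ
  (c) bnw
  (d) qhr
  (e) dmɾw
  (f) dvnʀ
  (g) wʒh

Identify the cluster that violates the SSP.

(a) θml: profile 2-3-4 — obeys.
(b) bθŋ: profile 1-2-3 — obeys.
(c) bnw: profile 1-3-5 — obeys.
(d) qhr: profile 1-2-4 — obeys.
(e) dmɾw: profile 1-3-4-5 — obeys.
(f) dvnʀ: profile 1-2-3-4 — obeys.
(g) wʒh: profile 5-2-2 — violates.

g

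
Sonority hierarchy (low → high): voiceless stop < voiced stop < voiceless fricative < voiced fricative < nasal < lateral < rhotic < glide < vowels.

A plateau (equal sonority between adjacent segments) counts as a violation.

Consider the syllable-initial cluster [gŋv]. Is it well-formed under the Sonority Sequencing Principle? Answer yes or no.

no

/g/ — voiced stop, sonority 2.
/ŋ/ — nasal, sonority 5.
/v/ — voiced fricative, sonority 4.
The profile is 2-5-4. Between /ŋ/ (5) and /v/ (4) sonority does not rise, so the cluster violates the SSP.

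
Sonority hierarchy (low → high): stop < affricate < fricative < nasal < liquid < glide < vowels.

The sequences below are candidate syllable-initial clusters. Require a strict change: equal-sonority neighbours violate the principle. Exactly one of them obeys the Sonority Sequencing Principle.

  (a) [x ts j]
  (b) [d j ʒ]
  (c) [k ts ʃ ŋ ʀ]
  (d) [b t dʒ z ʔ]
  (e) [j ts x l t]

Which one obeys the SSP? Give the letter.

(a) 3-2-6 → violates
(b) 1-6-3 → violates
(c) 1-2-3-4-5 → obeys
(d) 1-1-2-3-1 → violates
(e) 6-2-3-5-1 → violates

c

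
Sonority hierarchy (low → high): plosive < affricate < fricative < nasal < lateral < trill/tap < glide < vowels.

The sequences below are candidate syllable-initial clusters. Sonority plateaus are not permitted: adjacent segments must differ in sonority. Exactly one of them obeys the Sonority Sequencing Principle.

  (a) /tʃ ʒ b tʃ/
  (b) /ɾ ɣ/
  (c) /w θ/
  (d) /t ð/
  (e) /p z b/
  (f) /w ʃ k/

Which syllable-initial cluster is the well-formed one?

(a) 2-3-1-2 → violates
(b) 6-3 → violates
(c) 7-3 → violates
(d) 1-3 → obeys
(e) 1-3-1 → violates
(f) 7-3-1 → violates

d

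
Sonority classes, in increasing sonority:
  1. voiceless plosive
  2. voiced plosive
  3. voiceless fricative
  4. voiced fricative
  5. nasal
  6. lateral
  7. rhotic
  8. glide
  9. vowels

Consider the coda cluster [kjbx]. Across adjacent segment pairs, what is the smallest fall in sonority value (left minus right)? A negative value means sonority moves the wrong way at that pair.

-7

/k/ is a voiceless plosive (sonority 1).
/j/ is a glide (sonority 8).
/b/ is a voiced plosive (sonority 2).
/x/ is a voiceless fricative (sonority 3).
/k/→/j/: change -7.
/j/→/b/: change +6.
/b/→/x/: change -1.
Minimum = -7.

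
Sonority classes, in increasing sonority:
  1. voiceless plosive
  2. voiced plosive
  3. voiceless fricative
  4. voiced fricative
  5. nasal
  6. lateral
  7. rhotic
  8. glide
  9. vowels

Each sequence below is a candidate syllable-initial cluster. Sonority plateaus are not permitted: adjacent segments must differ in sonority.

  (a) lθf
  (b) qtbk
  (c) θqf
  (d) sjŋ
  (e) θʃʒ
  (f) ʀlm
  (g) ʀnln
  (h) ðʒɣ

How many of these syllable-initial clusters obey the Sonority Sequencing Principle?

(a) lθf: profile 6-3-3 — violates.
(b) qtbk: profile 1-1-2-1 — violates.
(c) θqf: profile 3-1-3 — violates.
(d) sjŋ: profile 3-8-5 — violates.
(e) θʃʒ: profile 3-3-4 — violates.
(f) ʀlm: profile 7-6-5 — violates.
(g) ʀnln: profile 7-5-6-5 — violates.
(h) ðʒɣ: profile 4-4-4 — violates.

0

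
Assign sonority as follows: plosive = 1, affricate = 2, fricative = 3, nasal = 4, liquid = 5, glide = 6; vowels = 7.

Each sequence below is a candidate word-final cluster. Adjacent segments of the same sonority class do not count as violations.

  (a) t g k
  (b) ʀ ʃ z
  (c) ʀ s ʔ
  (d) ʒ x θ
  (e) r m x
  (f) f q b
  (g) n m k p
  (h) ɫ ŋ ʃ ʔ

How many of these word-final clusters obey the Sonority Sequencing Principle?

8

(a) t g k: profile 1-1-1 — obeys.
(b) ʀ ʃ z: profile 5-3-3 — obeys.
(c) ʀ s ʔ: profile 5-3-1 — obeys.
(d) ʒ x θ: profile 3-3-3 — obeys.
(e) r m x: profile 5-4-3 — obeys.
(f) f q b: profile 3-1-1 — obeys.
(g) n m k p: profile 4-4-1-1 — obeys.
(h) ɫ ŋ ʃ ʔ: profile 5-4-3-1 — obeys.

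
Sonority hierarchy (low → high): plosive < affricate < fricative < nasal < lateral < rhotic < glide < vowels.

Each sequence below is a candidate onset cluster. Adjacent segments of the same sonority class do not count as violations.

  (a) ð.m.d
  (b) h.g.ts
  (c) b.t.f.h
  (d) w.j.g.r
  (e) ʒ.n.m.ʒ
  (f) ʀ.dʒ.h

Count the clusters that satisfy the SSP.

1

(a) ð.m.d: profile 3-4-1 — violates.
(b) h.g.ts: profile 3-1-2 — violates.
(c) b.t.f.h: profile 1-1-3-3 — obeys.
(d) w.j.g.r: profile 7-7-1-6 — violates.
(e) ʒ.n.m.ʒ: profile 3-4-4-3 — violates.
(f) ʀ.dʒ.h: profile 6-2-3 — violates.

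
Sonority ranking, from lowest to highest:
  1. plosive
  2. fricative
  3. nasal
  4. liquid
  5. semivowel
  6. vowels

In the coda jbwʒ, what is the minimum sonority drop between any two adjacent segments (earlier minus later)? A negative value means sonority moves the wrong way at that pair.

-4

/j/: semivowel = 5.
/b/: plosive = 1.
/w/: semivowel = 5.
/ʒ/: fricative = 2.
/j/→/b/: change +4.
/b/→/w/: change -4.
/w/→/ʒ/: change +3.
Minimum = -4.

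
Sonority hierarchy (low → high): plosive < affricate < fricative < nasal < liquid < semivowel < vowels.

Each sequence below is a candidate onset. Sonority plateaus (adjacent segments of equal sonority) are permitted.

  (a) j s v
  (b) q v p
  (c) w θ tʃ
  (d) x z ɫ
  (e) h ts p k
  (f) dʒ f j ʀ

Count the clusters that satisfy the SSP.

1

(a) j s v: profile 6-3-3 — violates.
(b) q v p: profile 1-3-1 — violates.
(c) w θ tʃ: profile 6-3-2 — violates.
(d) x z ɫ: profile 3-3-5 — obeys.
(e) h ts p k: profile 3-2-1-1 — violates.
(f) dʒ f j ʀ: profile 2-3-6-5 — violates.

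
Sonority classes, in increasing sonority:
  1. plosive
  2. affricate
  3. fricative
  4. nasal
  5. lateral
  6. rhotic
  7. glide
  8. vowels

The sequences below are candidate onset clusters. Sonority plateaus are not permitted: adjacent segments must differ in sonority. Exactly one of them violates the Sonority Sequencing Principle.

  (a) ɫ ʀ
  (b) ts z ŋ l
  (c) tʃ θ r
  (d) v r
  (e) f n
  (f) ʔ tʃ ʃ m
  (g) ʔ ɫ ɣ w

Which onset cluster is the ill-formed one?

g

(a) 5-6 → obeys
(b) 2-3-4-5 → obeys
(c) 2-3-6 → obeys
(d) 3-6 → obeys
(e) 3-4 → obeys
(f) 1-2-3-4 → obeys
(g) 1-5-3-7 → violates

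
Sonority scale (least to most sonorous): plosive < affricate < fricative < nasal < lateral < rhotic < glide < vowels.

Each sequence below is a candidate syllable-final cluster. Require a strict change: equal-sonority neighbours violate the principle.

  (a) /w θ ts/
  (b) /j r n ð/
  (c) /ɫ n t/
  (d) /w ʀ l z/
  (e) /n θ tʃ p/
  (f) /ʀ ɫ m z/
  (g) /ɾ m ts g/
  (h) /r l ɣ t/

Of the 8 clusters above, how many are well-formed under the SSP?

8

(a) sonority 7-3-2: well-formed.
(b) sonority 7-6-4-3: well-formed.
(c) sonority 5-4-1: well-formed.
(d) sonority 7-6-5-3: well-formed.
(e) sonority 4-3-2-1: well-formed.
(f) sonority 6-5-4-3: well-formed.
(g) sonority 6-4-2-1: well-formed.
(h) sonority 6-5-3-1: well-formed.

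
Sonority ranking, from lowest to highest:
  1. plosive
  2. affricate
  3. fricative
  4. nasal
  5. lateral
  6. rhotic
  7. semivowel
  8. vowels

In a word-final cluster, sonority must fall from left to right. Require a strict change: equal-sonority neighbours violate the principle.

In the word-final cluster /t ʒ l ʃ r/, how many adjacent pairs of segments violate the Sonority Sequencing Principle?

3

/t/ — plosive, sonority 1.
/ʒ/ — fricative, sonority 3.
/l/ — lateral, sonority 5.
/ʃ/ — fricative, sonority 3.
/r/ — rhotic, sonority 6.
/t/→/ʒ/: 1→3 (does not fall) — violation.
/ʒ/→/l/: 3→5 (does not fall) — violation.
/l/→/ʃ/: 5→3 (falls) — ok.
/ʃ/→/r/: 3→6 (does not fall) — violation.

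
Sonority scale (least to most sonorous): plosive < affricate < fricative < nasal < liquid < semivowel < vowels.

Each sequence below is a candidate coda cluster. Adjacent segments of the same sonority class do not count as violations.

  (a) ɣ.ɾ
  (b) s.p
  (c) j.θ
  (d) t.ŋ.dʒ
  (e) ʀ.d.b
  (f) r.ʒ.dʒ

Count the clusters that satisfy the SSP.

4

(a) ɣ.ɾ: profile 3-5 — violates.
(b) s.p: profile 3-1 — obeys.
(c) j.θ: profile 6-3 — obeys.
(d) t.ŋ.dʒ: profile 1-4-2 — violates.
(e) ʀ.d.b: profile 5-1-1 — obeys.
(f) r.ʒ.dʒ: profile 5-3-2 — obeys.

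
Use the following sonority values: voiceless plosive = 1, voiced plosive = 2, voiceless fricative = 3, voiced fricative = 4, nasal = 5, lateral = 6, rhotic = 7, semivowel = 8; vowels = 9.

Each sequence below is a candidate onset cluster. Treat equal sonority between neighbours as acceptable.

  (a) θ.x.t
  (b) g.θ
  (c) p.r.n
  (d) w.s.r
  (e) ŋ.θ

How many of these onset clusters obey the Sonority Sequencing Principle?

(a) 3-3-1 → violates
(b) 2-3 → obeys
(c) 1-7-5 → violates
(d) 8-3-7 → violates
(e) 5-3 → violates

1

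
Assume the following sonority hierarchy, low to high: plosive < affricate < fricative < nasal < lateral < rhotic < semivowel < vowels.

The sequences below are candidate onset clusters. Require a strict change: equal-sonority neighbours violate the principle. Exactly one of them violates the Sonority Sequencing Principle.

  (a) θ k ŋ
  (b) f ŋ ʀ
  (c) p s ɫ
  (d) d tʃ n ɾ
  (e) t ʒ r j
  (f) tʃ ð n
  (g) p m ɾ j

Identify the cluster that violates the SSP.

a

(a) 3-1-4 → violates
(b) 3-4-6 → obeys
(c) 1-3-5 → obeys
(d) 1-2-4-6 → obeys
(e) 1-3-6-7 → obeys
(f) 2-3-4 → obeys
(g) 1-4-6-7 → obeys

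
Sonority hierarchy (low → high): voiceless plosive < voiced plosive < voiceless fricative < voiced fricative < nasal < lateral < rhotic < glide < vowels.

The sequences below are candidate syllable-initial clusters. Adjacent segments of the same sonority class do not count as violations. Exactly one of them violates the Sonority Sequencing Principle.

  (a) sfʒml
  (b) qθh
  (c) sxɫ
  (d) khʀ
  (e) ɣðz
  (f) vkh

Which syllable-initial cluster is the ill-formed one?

(a) 3-3-4-5-6 → obeys
(b) 1-3-3 → obeys
(c) 3-3-6 → obeys
(d) 1-3-7 → obeys
(e) 4-4-4 → obeys
(f) 4-1-3 → violates

f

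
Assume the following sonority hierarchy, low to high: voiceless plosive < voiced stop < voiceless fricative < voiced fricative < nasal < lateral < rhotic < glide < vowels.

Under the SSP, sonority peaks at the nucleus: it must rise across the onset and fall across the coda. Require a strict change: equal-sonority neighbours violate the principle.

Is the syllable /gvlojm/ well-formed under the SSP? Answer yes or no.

Onset: /g/ is a voiced stop (sonority 2), /v/ is a voiced fricative (sonority 4), /l/ is a lateral (sonority 6); then the nucleus /o/ (sonority 9).
Onset profile 2-4-6-9 — rises to the nucleus.
Coda: /j/ is a glide (sonority 8), /m/ is a nasal (sonority 5).
Coda profile 9-8-5 — falls from the nucleus.

yes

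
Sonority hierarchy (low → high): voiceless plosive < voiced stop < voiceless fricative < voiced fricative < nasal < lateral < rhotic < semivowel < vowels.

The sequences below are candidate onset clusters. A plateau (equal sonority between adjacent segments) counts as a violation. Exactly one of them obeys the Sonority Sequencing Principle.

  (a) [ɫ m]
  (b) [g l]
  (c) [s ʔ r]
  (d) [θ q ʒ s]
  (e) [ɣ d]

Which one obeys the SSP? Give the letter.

(a) 6-5 → violates
(b) 2-6 → obeys
(c) 3-1-7 → violates
(d) 3-1-4-3 → violates
(e) 4-2 → violates

b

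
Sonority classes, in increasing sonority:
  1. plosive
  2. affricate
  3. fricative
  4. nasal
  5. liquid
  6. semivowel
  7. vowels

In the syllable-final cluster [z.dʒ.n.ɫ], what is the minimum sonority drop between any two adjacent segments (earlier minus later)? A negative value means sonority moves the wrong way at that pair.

/z/ — fricative, sonority 3.
/dʒ/ — affricate, sonority 2.
/n/ — nasal, sonority 4.
/ɫ/ — liquid, sonority 5.
/z/→/dʒ/: change +1.
/dʒ/→/n/: change -2.
/n/→/ɫ/: change -1.
Minimum = -2.

-2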